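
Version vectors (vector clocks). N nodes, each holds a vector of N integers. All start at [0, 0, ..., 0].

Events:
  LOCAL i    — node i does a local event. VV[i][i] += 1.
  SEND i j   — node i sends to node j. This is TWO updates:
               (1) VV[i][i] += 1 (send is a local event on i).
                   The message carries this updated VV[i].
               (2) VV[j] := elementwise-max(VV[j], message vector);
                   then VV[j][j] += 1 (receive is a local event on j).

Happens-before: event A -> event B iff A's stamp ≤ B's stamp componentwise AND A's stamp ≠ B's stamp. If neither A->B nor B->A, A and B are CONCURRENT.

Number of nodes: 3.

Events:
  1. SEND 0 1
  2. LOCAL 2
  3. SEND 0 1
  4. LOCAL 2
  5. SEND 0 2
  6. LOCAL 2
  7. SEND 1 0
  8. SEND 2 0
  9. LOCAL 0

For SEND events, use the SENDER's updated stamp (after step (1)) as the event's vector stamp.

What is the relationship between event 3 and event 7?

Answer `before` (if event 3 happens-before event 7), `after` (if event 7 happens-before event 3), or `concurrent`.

Answer: before

Derivation:
Initial: VV[0]=[0, 0, 0]
Initial: VV[1]=[0, 0, 0]
Initial: VV[2]=[0, 0, 0]
Event 1: SEND 0->1: VV[0][0]++ -> VV[0]=[1, 0, 0], msg_vec=[1, 0, 0]; VV[1]=max(VV[1],msg_vec) then VV[1][1]++ -> VV[1]=[1, 1, 0]
Event 2: LOCAL 2: VV[2][2]++ -> VV[2]=[0, 0, 1]
Event 3: SEND 0->1: VV[0][0]++ -> VV[0]=[2, 0, 0], msg_vec=[2, 0, 0]; VV[1]=max(VV[1],msg_vec) then VV[1][1]++ -> VV[1]=[2, 2, 0]
Event 4: LOCAL 2: VV[2][2]++ -> VV[2]=[0, 0, 2]
Event 5: SEND 0->2: VV[0][0]++ -> VV[0]=[3, 0, 0], msg_vec=[3, 0, 0]; VV[2]=max(VV[2],msg_vec) then VV[2][2]++ -> VV[2]=[3, 0, 3]
Event 6: LOCAL 2: VV[2][2]++ -> VV[2]=[3, 0, 4]
Event 7: SEND 1->0: VV[1][1]++ -> VV[1]=[2, 3, 0], msg_vec=[2, 3, 0]; VV[0]=max(VV[0],msg_vec) then VV[0][0]++ -> VV[0]=[4, 3, 0]
Event 8: SEND 2->0: VV[2][2]++ -> VV[2]=[3, 0, 5], msg_vec=[3, 0, 5]; VV[0]=max(VV[0],msg_vec) then VV[0][0]++ -> VV[0]=[5, 3, 5]
Event 9: LOCAL 0: VV[0][0]++ -> VV[0]=[6, 3, 5]
Event 3 stamp: [2, 0, 0]
Event 7 stamp: [2, 3, 0]
[2, 0, 0] <= [2, 3, 0]? True
[2, 3, 0] <= [2, 0, 0]? False
Relation: before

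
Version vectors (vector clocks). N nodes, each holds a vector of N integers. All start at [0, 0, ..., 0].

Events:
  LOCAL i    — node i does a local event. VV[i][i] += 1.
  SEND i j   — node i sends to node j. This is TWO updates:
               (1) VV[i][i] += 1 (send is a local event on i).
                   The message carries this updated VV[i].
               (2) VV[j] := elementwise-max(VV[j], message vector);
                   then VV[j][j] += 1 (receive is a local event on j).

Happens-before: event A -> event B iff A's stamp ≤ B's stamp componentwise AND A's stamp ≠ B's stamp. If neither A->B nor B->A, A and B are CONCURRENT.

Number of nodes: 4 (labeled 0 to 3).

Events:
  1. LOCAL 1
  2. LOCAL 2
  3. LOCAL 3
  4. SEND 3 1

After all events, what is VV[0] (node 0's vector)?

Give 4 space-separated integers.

Initial: VV[0]=[0, 0, 0, 0]
Initial: VV[1]=[0, 0, 0, 0]
Initial: VV[2]=[0, 0, 0, 0]
Initial: VV[3]=[0, 0, 0, 0]
Event 1: LOCAL 1: VV[1][1]++ -> VV[1]=[0, 1, 0, 0]
Event 2: LOCAL 2: VV[2][2]++ -> VV[2]=[0, 0, 1, 0]
Event 3: LOCAL 3: VV[3][3]++ -> VV[3]=[0, 0, 0, 1]
Event 4: SEND 3->1: VV[3][3]++ -> VV[3]=[0, 0, 0, 2], msg_vec=[0, 0, 0, 2]; VV[1]=max(VV[1],msg_vec) then VV[1][1]++ -> VV[1]=[0, 2, 0, 2]
Final vectors: VV[0]=[0, 0, 0, 0]; VV[1]=[0, 2, 0, 2]; VV[2]=[0, 0, 1, 0]; VV[3]=[0, 0, 0, 2]

Answer: 0 0 0 0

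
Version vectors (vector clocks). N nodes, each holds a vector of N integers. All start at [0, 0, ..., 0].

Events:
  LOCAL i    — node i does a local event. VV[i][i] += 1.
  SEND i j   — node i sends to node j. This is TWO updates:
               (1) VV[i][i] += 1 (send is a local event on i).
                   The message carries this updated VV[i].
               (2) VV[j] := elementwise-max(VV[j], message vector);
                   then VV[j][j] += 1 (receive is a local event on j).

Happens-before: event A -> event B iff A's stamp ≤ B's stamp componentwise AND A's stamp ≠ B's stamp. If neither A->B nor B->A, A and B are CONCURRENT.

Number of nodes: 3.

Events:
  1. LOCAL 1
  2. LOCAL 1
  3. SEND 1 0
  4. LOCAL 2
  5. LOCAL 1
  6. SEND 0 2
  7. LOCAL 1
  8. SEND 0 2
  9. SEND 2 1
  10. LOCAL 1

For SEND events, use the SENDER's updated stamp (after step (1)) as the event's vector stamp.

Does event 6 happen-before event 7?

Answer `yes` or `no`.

Initial: VV[0]=[0, 0, 0]
Initial: VV[1]=[0, 0, 0]
Initial: VV[2]=[0, 0, 0]
Event 1: LOCAL 1: VV[1][1]++ -> VV[1]=[0, 1, 0]
Event 2: LOCAL 1: VV[1][1]++ -> VV[1]=[0, 2, 0]
Event 3: SEND 1->0: VV[1][1]++ -> VV[1]=[0, 3, 0], msg_vec=[0, 3, 0]; VV[0]=max(VV[0],msg_vec) then VV[0][0]++ -> VV[0]=[1, 3, 0]
Event 4: LOCAL 2: VV[2][2]++ -> VV[2]=[0, 0, 1]
Event 5: LOCAL 1: VV[1][1]++ -> VV[1]=[0, 4, 0]
Event 6: SEND 0->2: VV[0][0]++ -> VV[0]=[2, 3, 0], msg_vec=[2, 3, 0]; VV[2]=max(VV[2],msg_vec) then VV[2][2]++ -> VV[2]=[2, 3, 2]
Event 7: LOCAL 1: VV[1][1]++ -> VV[1]=[0, 5, 0]
Event 8: SEND 0->2: VV[0][0]++ -> VV[0]=[3, 3, 0], msg_vec=[3, 3, 0]; VV[2]=max(VV[2],msg_vec) then VV[2][2]++ -> VV[2]=[3, 3, 3]
Event 9: SEND 2->1: VV[2][2]++ -> VV[2]=[3, 3, 4], msg_vec=[3, 3, 4]; VV[1]=max(VV[1],msg_vec) then VV[1][1]++ -> VV[1]=[3, 6, 4]
Event 10: LOCAL 1: VV[1][1]++ -> VV[1]=[3, 7, 4]
Event 6 stamp: [2, 3, 0]
Event 7 stamp: [0, 5, 0]
[2, 3, 0] <= [0, 5, 0]? False. Equal? False. Happens-before: False

Answer: no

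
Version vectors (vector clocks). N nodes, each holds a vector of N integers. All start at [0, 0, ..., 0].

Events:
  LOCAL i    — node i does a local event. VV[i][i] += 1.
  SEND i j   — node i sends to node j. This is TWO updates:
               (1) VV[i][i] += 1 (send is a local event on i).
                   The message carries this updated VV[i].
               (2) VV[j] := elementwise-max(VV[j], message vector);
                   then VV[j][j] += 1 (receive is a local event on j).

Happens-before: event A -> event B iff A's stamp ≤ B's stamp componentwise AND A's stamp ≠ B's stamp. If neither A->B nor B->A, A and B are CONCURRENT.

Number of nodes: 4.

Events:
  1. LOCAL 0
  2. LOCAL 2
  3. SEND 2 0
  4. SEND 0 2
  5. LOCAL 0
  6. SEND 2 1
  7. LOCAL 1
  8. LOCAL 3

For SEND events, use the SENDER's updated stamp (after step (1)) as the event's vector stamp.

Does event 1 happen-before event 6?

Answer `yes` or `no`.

Initial: VV[0]=[0, 0, 0, 0]
Initial: VV[1]=[0, 0, 0, 0]
Initial: VV[2]=[0, 0, 0, 0]
Initial: VV[3]=[0, 0, 0, 0]
Event 1: LOCAL 0: VV[0][0]++ -> VV[0]=[1, 0, 0, 0]
Event 2: LOCAL 2: VV[2][2]++ -> VV[2]=[0, 0, 1, 0]
Event 3: SEND 2->0: VV[2][2]++ -> VV[2]=[0, 0, 2, 0], msg_vec=[0, 0, 2, 0]; VV[0]=max(VV[0],msg_vec) then VV[0][0]++ -> VV[0]=[2, 0, 2, 0]
Event 4: SEND 0->2: VV[0][0]++ -> VV[0]=[3, 0, 2, 0], msg_vec=[3, 0, 2, 0]; VV[2]=max(VV[2],msg_vec) then VV[2][2]++ -> VV[2]=[3, 0, 3, 0]
Event 5: LOCAL 0: VV[0][0]++ -> VV[0]=[4, 0, 2, 0]
Event 6: SEND 2->1: VV[2][2]++ -> VV[2]=[3, 0, 4, 0], msg_vec=[3, 0, 4, 0]; VV[1]=max(VV[1],msg_vec) then VV[1][1]++ -> VV[1]=[3, 1, 4, 0]
Event 7: LOCAL 1: VV[1][1]++ -> VV[1]=[3, 2, 4, 0]
Event 8: LOCAL 3: VV[3][3]++ -> VV[3]=[0, 0, 0, 1]
Event 1 stamp: [1, 0, 0, 0]
Event 6 stamp: [3, 0, 4, 0]
[1, 0, 0, 0] <= [3, 0, 4, 0]? True. Equal? False. Happens-before: True

Answer: yes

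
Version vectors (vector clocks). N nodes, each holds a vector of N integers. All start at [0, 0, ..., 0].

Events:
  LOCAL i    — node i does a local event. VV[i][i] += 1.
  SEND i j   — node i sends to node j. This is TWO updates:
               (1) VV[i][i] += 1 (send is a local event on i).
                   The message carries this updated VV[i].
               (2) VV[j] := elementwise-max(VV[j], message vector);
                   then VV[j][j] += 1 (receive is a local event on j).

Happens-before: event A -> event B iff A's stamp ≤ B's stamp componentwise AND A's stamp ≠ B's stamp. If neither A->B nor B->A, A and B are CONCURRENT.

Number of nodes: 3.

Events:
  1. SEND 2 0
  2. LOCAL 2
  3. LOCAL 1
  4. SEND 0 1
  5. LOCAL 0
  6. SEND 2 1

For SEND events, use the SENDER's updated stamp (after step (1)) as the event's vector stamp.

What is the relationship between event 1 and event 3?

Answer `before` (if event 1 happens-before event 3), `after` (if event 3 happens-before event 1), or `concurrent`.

Initial: VV[0]=[0, 0, 0]
Initial: VV[1]=[0, 0, 0]
Initial: VV[2]=[0, 0, 0]
Event 1: SEND 2->0: VV[2][2]++ -> VV[2]=[0, 0, 1], msg_vec=[0, 0, 1]; VV[0]=max(VV[0],msg_vec) then VV[0][0]++ -> VV[0]=[1, 0, 1]
Event 2: LOCAL 2: VV[2][2]++ -> VV[2]=[0, 0, 2]
Event 3: LOCAL 1: VV[1][1]++ -> VV[1]=[0, 1, 0]
Event 4: SEND 0->1: VV[0][0]++ -> VV[0]=[2, 0, 1], msg_vec=[2, 0, 1]; VV[1]=max(VV[1],msg_vec) then VV[1][1]++ -> VV[1]=[2, 2, 1]
Event 5: LOCAL 0: VV[0][0]++ -> VV[0]=[3, 0, 1]
Event 6: SEND 2->1: VV[2][2]++ -> VV[2]=[0, 0, 3], msg_vec=[0, 0, 3]; VV[1]=max(VV[1],msg_vec) then VV[1][1]++ -> VV[1]=[2, 3, 3]
Event 1 stamp: [0, 0, 1]
Event 3 stamp: [0, 1, 0]
[0, 0, 1] <= [0, 1, 0]? False
[0, 1, 0] <= [0, 0, 1]? False
Relation: concurrent

Answer: concurrent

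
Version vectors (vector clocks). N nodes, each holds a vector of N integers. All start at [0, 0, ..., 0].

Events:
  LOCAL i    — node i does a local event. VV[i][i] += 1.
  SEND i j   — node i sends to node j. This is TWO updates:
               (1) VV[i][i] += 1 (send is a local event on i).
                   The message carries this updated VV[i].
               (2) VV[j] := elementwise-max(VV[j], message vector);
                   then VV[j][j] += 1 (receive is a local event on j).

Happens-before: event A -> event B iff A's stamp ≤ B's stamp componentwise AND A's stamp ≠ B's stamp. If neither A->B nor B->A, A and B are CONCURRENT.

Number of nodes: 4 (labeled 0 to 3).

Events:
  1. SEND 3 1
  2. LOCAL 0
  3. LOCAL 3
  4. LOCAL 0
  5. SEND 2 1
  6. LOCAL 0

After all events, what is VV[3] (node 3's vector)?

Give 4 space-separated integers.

Initial: VV[0]=[0, 0, 0, 0]
Initial: VV[1]=[0, 0, 0, 0]
Initial: VV[2]=[0, 0, 0, 0]
Initial: VV[3]=[0, 0, 0, 0]
Event 1: SEND 3->1: VV[3][3]++ -> VV[3]=[0, 0, 0, 1], msg_vec=[0, 0, 0, 1]; VV[1]=max(VV[1],msg_vec) then VV[1][1]++ -> VV[1]=[0, 1, 0, 1]
Event 2: LOCAL 0: VV[0][0]++ -> VV[0]=[1, 0, 0, 0]
Event 3: LOCAL 3: VV[3][3]++ -> VV[3]=[0, 0, 0, 2]
Event 4: LOCAL 0: VV[0][0]++ -> VV[0]=[2, 0, 0, 0]
Event 5: SEND 2->1: VV[2][2]++ -> VV[2]=[0, 0, 1, 0], msg_vec=[0, 0, 1, 0]; VV[1]=max(VV[1],msg_vec) then VV[1][1]++ -> VV[1]=[0, 2, 1, 1]
Event 6: LOCAL 0: VV[0][0]++ -> VV[0]=[3, 0, 0, 0]
Final vectors: VV[0]=[3, 0, 0, 0]; VV[1]=[0, 2, 1, 1]; VV[2]=[0, 0, 1, 0]; VV[3]=[0, 0, 0, 2]

Answer: 0 0 0 2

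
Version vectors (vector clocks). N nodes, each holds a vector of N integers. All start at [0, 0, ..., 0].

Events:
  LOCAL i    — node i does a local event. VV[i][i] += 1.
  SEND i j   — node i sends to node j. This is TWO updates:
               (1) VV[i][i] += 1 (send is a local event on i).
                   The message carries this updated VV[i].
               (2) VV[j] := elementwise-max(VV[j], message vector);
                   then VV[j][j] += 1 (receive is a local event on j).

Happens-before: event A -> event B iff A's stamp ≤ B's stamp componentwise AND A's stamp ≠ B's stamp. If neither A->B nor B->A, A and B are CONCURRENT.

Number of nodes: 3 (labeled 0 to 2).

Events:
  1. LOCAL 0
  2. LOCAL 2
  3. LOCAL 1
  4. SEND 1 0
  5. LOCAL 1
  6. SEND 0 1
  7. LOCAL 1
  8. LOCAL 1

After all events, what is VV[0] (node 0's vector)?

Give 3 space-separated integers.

Initial: VV[0]=[0, 0, 0]
Initial: VV[1]=[0, 0, 0]
Initial: VV[2]=[0, 0, 0]
Event 1: LOCAL 0: VV[0][0]++ -> VV[0]=[1, 0, 0]
Event 2: LOCAL 2: VV[2][2]++ -> VV[2]=[0, 0, 1]
Event 3: LOCAL 1: VV[1][1]++ -> VV[1]=[0, 1, 0]
Event 4: SEND 1->0: VV[1][1]++ -> VV[1]=[0, 2, 0], msg_vec=[0, 2, 0]; VV[0]=max(VV[0],msg_vec) then VV[0][0]++ -> VV[0]=[2, 2, 0]
Event 5: LOCAL 1: VV[1][1]++ -> VV[1]=[0, 3, 0]
Event 6: SEND 0->1: VV[0][0]++ -> VV[0]=[3, 2, 0], msg_vec=[3, 2, 0]; VV[1]=max(VV[1],msg_vec) then VV[1][1]++ -> VV[1]=[3, 4, 0]
Event 7: LOCAL 1: VV[1][1]++ -> VV[1]=[3, 5, 0]
Event 8: LOCAL 1: VV[1][1]++ -> VV[1]=[3, 6, 0]
Final vectors: VV[0]=[3, 2, 0]; VV[1]=[3, 6, 0]; VV[2]=[0, 0, 1]

Answer: 3 2 0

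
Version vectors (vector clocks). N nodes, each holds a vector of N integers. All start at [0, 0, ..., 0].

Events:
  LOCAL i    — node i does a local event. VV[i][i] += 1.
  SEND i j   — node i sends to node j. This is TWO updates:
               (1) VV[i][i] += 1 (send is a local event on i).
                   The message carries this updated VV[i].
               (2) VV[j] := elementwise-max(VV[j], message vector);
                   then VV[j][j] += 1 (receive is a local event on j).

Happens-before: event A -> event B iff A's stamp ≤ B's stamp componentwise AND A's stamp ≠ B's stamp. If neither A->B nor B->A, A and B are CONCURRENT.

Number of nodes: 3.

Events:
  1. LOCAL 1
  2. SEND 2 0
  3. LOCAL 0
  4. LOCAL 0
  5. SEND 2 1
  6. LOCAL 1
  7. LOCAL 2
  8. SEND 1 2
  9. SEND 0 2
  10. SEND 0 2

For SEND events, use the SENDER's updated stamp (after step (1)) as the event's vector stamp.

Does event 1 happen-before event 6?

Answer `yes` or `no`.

Initial: VV[0]=[0, 0, 0]
Initial: VV[1]=[0, 0, 0]
Initial: VV[2]=[0, 0, 0]
Event 1: LOCAL 1: VV[1][1]++ -> VV[1]=[0, 1, 0]
Event 2: SEND 2->0: VV[2][2]++ -> VV[2]=[0, 0, 1], msg_vec=[0, 0, 1]; VV[0]=max(VV[0],msg_vec) then VV[0][0]++ -> VV[0]=[1, 0, 1]
Event 3: LOCAL 0: VV[0][0]++ -> VV[0]=[2, 0, 1]
Event 4: LOCAL 0: VV[0][0]++ -> VV[0]=[3, 0, 1]
Event 5: SEND 2->1: VV[2][2]++ -> VV[2]=[0, 0, 2], msg_vec=[0, 0, 2]; VV[1]=max(VV[1],msg_vec) then VV[1][1]++ -> VV[1]=[0, 2, 2]
Event 6: LOCAL 1: VV[1][1]++ -> VV[1]=[0, 3, 2]
Event 7: LOCAL 2: VV[2][2]++ -> VV[2]=[0, 0, 3]
Event 8: SEND 1->2: VV[1][1]++ -> VV[1]=[0, 4, 2], msg_vec=[0, 4, 2]; VV[2]=max(VV[2],msg_vec) then VV[2][2]++ -> VV[2]=[0, 4, 4]
Event 9: SEND 0->2: VV[0][0]++ -> VV[0]=[4, 0, 1], msg_vec=[4, 0, 1]; VV[2]=max(VV[2],msg_vec) then VV[2][2]++ -> VV[2]=[4, 4, 5]
Event 10: SEND 0->2: VV[0][0]++ -> VV[0]=[5, 0, 1], msg_vec=[5, 0, 1]; VV[2]=max(VV[2],msg_vec) then VV[2][2]++ -> VV[2]=[5, 4, 6]
Event 1 stamp: [0, 1, 0]
Event 6 stamp: [0, 3, 2]
[0, 1, 0] <= [0, 3, 2]? True. Equal? False. Happens-before: True

Answer: yes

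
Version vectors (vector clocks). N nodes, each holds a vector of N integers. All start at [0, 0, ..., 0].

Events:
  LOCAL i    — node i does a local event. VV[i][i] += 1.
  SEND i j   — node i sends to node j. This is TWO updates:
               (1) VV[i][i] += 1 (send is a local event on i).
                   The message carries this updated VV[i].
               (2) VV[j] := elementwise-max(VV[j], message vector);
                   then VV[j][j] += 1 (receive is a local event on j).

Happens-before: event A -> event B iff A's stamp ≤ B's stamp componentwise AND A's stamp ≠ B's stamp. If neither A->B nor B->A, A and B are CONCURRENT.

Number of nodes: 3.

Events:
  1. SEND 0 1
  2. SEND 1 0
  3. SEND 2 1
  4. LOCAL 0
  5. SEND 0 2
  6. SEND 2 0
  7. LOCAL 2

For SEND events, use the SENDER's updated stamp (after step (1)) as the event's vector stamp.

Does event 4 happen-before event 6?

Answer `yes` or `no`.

Answer: yes

Derivation:
Initial: VV[0]=[0, 0, 0]
Initial: VV[1]=[0, 0, 0]
Initial: VV[2]=[0, 0, 0]
Event 1: SEND 0->1: VV[0][0]++ -> VV[0]=[1, 0, 0], msg_vec=[1, 0, 0]; VV[1]=max(VV[1],msg_vec) then VV[1][1]++ -> VV[1]=[1, 1, 0]
Event 2: SEND 1->0: VV[1][1]++ -> VV[1]=[1, 2, 0], msg_vec=[1, 2, 0]; VV[0]=max(VV[0],msg_vec) then VV[0][0]++ -> VV[0]=[2, 2, 0]
Event 3: SEND 2->1: VV[2][2]++ -> VV[2]=[0, 0, 1], msg_vec=[0, 0, 1]; VV[1]=max(VV[1],msg_vec) then VV[1][1]++ -> VV[1]=[1, 3, 1]
Event 4: LOCAL 0: VV[0][0]++ -> VV[0]=[3, 2, 0]
Event 5: SEND 0->2: VV[0][0]++ -> VV[0]=[4, 2, 0], msg_vec=[4, 2, 0]; VV[2]=max(VV[2],msg_vec) then VV[2][2]++ -> VV[2]=[4, 2, 2]
Event 6: SEND 2->0: VV[2][2]++ -> VV[2]=[4, 2, 3], msg_vec=[4, 2, 3]; VV[0]=max(VV[0],msg_vec) then VV[0][0]++ -> VV[0]=[5, 2, 3]
Event 7: LOCAL 2: VV[2][2]++ -> VV[2]=[4, 2, 4]
Event 4 stamp: [3, 2, 0]
Event 6 stamp: [4, 2, 3]
[3, 2, 0] <= [4, 2, 3]? True. Equal? False. Happens-before: True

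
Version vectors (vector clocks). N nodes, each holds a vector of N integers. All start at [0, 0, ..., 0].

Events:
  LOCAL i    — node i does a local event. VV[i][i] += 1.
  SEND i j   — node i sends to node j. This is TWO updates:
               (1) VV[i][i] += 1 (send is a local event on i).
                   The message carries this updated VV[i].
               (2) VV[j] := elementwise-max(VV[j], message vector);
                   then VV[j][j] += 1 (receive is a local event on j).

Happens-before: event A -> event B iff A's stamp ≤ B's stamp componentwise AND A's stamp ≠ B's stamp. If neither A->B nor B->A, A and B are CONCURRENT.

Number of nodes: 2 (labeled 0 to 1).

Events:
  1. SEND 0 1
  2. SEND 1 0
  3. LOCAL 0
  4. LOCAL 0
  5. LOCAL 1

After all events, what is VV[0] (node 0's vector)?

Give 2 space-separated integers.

Answer: 4 2

Derivation:
Initial: VV[0]=[0, 0]
Initial: VV[1]=[0, 0]
Event 1: SEND 0->1: VV[0][0]++ -> VV[0]=[1, 0], msg_vec=[1, 0]; VV[1]=max(VV[1],msg_vec) then VV[1][1]++ -> VV[1]=[1, 1]
Event 2: SEND 1->0: VV[1][1]++ -> VV[1]=[1, 2], msg_vec=[1, 2]; VV[0]=max(VV[0],msg_vec) then VV[0][0]++ -> VV[0]=[2, 2]
Event 3: LOCAL 0: VV[0][0]++ -> VV[0]=[3, 2]
Event 4: LOCAL 0: VV[0][0]++ -> VV[0]=[4, 2]
Event 5: LOCAL 1: VV[1][1]++ -> VV[1]=[1, 3]
Final vectors: VV[0]=[4, 2]; VV[1]=[1, 3]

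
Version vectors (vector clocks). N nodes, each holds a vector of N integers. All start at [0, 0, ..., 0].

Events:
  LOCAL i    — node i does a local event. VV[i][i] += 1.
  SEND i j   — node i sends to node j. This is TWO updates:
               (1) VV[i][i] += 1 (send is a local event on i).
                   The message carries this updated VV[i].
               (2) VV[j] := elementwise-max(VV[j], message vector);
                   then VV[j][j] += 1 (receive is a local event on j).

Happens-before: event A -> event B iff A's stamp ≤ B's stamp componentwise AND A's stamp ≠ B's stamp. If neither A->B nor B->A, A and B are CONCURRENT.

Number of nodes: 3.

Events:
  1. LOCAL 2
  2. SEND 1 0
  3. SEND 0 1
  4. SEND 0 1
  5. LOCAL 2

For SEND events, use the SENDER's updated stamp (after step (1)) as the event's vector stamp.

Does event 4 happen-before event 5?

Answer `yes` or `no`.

Answer: no

Derivation:
Initial: VV[0]=[0, 0, 0]
Initial: VV[1]=[0, 0, 0]
Initial: VV[2]=[0, 0, 0]
Event 1: LOCAL 2: VV[2][2]++ -> VV[2]=[0, 0, 1]
Event 2: SEND 1->0: VV[1][1]++ -> VV[1]=[0, 1, 0], msg_vec=[0, 1, 0]; VV[0]=max(VV[0],msg_vec) then VV[0][0]++ -> VV[0]=[1, 1, 0]
Event 3: SEND 0->1: VV[0][0]++ -> VV[0]=[2, 1, 0], msg_vec=[2, 1, 0]; VV[1]=max(VV[1],msg_vec) then VV[1][1]++ -> VV[1]=[2, 2, 0]
Event 4: SEND 0->1: VV[0][0]++ -> VV[0]=[3, 1, 0], msg_vec=[3, 1, 0]; VV[1]=max(VV[1],msg_vec) then VV[1][1]++ -> VV[1]=[3, 3, 0]
Event 5: LOCAL 2: VV[2][2]++ -> VV[2]=[0, 0, 2]
Event 4 stamp: [3, 1, 0]
Event 5 stamp: [0, 0, 2]
[3, 1, 0] <= [0, 0, 2]? False. Equal? False. Happens-before: False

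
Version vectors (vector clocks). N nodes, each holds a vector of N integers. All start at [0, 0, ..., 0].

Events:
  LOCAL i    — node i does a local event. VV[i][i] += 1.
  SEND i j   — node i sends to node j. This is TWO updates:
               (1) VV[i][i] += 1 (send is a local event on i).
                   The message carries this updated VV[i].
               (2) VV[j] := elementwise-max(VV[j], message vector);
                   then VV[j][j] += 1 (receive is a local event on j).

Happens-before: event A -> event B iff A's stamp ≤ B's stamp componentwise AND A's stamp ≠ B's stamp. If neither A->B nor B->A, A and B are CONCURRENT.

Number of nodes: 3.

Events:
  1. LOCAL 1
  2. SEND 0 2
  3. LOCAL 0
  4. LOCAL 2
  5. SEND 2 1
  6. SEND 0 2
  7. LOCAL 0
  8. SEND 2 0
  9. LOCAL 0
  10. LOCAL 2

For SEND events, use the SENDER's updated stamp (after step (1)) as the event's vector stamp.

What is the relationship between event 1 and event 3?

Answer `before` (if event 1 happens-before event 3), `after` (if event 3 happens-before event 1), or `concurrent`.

Answer: concurrent

Derivation:
Initial: VV[0]=[0, 0, 0]
Initial: VV[1]=[0, 0, 0]
Initial: VV[2]=[0, 0, 0]
Event 1: LOCAL 1: VV[1][1]++ -> VV[1]=[0, 1, 0]
Event 2: SEND 0->2: VV[0][0]++ -> VV[0]=[1, 0, 0], msg_vec=[1, 0, 0]; VV[2]=max(VV[2],msg_vec) then VV[2][2]++ -> VV[2]=[1, 0, 1]
Event 3: LOCAL 0: VV[0][0]++ -> VV[0]=[2, 0, 0]
Event 4: LOCAL 2: VV[2][2]++ -> VV[2]=[1, 0, 2]
Event 5: SEND 2->1: VV[2][2]++ -> VV[2]=[1, 0, 3], msg_vec=[1, 0, 3]; VV[1]=max(VV[1],msg_vec) then VV[1][1]++ -> VV[1]=[1, 2, 3]
Event 6: SEND 0->2: VV[0][0]++ -> VV[0]=[3, 0, 0], msg_vec=[3, 0, 0]; VV[2]=max(VV[2],msg_vec) then VV[2][2]++ -> VV[2]=[3, 0, 4]
Event 7: LOCAL 0: VV[0][0]++ -> VV[0]=[4, 0, 0]
Event 8: SEND 2->0: VV[2][2]++ -> VV[2]=[3, 0, 5], msg_vec=[3, 0, 5]; VV[0]=max(VV[0],msg_vec) then VV[0][0]++ -> VV[0]=[5, 0, 5]
Event 9: LOCAL 0: VV[0][0]++ -> VV[0]=[6, 0, 5]
Event 10: LOCAL 2: VV[2][2]++ -> VV[2]=[3, 0, 6]
Event 1 stamp: [0, 1, 0]
Event 3 stamp: [2, 0, 0]
[0, 1, 0] <= [2, 0, 0]? False
[2, 0, 0] <= [0, 1, 0]? False
Relation: concurrent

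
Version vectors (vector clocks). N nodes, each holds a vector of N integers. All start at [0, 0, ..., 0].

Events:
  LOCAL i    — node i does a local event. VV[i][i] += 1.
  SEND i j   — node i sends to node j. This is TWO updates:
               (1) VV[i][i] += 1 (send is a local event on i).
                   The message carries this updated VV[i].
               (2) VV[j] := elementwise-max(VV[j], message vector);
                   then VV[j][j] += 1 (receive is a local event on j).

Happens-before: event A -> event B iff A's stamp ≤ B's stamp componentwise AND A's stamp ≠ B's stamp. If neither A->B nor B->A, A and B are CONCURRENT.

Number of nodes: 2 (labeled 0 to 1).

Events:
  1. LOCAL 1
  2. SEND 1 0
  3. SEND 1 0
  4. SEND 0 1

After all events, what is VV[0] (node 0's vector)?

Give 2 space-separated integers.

Initial: VV[0]=[0, 0]
Initial: VV[1]=[0, 0]
Event 1: LOCAL 1: VV[1][1]++ -> VV[1]=[0, 1]
Event 2: SEND 1->0: VV[1][1]++ -> VV[1]=[0, 2], msg_vec=[0, 2]; VV[0]=max(VV[0],msg_vec) then VV[0][0]++ -> VV[0]=[1, 2]
Event 3: SEND 1->0: VV[1][1]++ -> VV[1]=[0, 3], msg_vec=[0, 3]; VV[0]=max(VV[0],msg_vec) then VV[0][0]++ -> VV[0]=[2, 3]
Event 4: SEND 0->1: VV[0][0]++ -> VV[0]=[3, 3], msg_vec=[3, 3]; VV[1]=max(VV[1],msg_vec) then VV[1][1]++ -> VV[1]=[3, 4]
Final vectors: VV[0]=[3, 3]; VV[1]=[3, 4]

Answer: 3 3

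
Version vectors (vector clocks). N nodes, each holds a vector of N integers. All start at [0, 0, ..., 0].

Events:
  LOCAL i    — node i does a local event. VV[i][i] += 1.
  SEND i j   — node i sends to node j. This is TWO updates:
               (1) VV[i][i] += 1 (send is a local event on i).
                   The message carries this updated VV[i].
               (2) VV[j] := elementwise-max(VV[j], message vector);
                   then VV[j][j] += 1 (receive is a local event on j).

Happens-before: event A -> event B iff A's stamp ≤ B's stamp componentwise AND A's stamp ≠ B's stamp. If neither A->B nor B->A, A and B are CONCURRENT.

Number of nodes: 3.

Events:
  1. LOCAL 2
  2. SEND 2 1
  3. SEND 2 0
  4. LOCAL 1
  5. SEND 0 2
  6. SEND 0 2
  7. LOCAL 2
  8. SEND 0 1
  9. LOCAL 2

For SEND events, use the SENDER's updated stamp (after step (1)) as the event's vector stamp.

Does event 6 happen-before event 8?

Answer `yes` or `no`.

Initial: VV[0]=[0, 0, 0]
Initial: VV[1]=[0, 0, 0]
Initial: VV[2]=[0, 0, 0]
Event 1: LOCAL 2: VV[2][2]++ -> VV[2]=[0, 0, 1]
Event 2: SEND 2->1: VV[2][2]++ -> VV[2]=[0, 0, 2], msg_vec=[0, 0, 2]; VV[1]=max(VV[1],msg_vec) then VV[1][1]++ -> VV[1]=[0, 1, 2]
Event 3: SEND 2->0: VV[2][2]++ -> VV[2]=[0, 0, 3], msg_vec=[0, 0, 3]; VV[0]=max(VV[0],msg_vec) then VV[0][0]++ -> VV[0]=[1, 0, 3]
Event 4: LOCAL 1: VV[1][1]++ -> VV[1]=[0, 2, 2]
Event 5: SEND 0->2: VV[0][0]++ -> VV[0]=[2, 0, 3], msg_vec=[2, 0, 3]; VV[2]=max(VV[2],msg_vec) then VV[2][2]++ -> VV[2]=[2, 0, 4]
Event 6: SEND 0->2: VV[0][0]++ -> VV[0]=[3, 0, 3], msg_vec=[3, 0, 3]; VV[2]=max(VV[2],msg_vec) then VV[2][2]++ -> VV[2]=[3, 0, 5]
Event 7: LOCAL 2: VV[2][2]++ -> VV[2]=[3, 0, 6]
Event 8: SEND 0->1: VV[0][0]++ -> VV[0]=[4, 0, 3], msg_vec=[4, 0, 3]; VV[1]=max(VV[1],msg_vec) then VV[1][1]++ -> VV[1]=[4, 3, 3]
Event 9: LOCAL 2: VV[2][2]++ -> VV[2]=[3, 0, 7]
Event 6 stamp: [3, 0, 3]
Event 8 stamp: [4, 0, 3]
[3, 0, 3] <= [4, 0, 3]? True. Equal? False. Happens-before: True

Answer: yes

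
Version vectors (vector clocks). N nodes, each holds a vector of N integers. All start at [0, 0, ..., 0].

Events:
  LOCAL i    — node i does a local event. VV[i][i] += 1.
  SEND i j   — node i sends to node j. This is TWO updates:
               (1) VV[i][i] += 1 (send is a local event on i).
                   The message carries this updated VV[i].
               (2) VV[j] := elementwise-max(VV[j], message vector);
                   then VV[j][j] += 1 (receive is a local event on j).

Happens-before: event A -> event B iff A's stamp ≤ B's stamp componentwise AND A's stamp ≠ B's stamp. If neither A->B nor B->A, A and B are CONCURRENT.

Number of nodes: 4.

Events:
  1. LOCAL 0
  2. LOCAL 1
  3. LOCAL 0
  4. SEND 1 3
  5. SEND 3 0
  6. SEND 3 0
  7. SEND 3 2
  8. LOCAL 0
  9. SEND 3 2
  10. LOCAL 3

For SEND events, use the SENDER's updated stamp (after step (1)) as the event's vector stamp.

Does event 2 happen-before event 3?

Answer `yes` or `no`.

Answer: no

Derivation:
Initial: VV[0]=[0, 0, 0, 0]
Initial: VV[1]=[0, 0, 0, 0]
Initial: VV[2]=[0, 0, 0, 0]
Initial: VV[3]=[0, 0, 0, 0]
Event 1: LOCAL 0: VV[0][0]++ -> VV[0]=[1, 0, 0, 0]
Event 2: LOCAL 1: VV[1][1]++ -> VV[1]=[0, 1, 0, 0]
Event 3: LOCAL 0: VV[0][0]++ -> VV[0]=[2, 0, 0, 0]
Event 4: SEND 1->3: VV[1][1]++ -> VV[1]=[0, 2, 0, 0], msg_vec=[0, 2, 0, 0]; VV[3]=max(VV[3],msg_vec) then VV[3][3]++ -> VV[3]=[0, 2, 0, 1]
Event 5: SEND 3->0: VV[3][3]++ -> VV[3]=[0, 2, 0, 2], msg_vec=[0, 2, 0, 2]; VV[0]=max(VV[0],msg_vec) then VV[0][0]++ -> VV[0]=[3, 2, 0, 2]
Event 6: SEND 3->0: VV[3][3]++ -> VV[3]=[0, 2, 0, 3], msg_vec=[0, 2, 0, 3]; VV[0]=max(VV[0],msg_vec) then VV[0][0]++ -> VV[0]=[4, 2, 0, 3]
Event 7: SEND 3->2: VV[3][3]++ -> VV[3]=[0, 2, 0, 4], msg_vec=[0, 2, 0, 4]; VV[2]=max(VV[2],msg_vec) then VV[2][2]++ -> VV[2]=[0, 2, 1, 4]
Event 8: LOCAL 0: VV[0][0]++ -> VV[0]=[5, 2, 0, 3]
Event 9: SEND 3->2: VV[3][3]++ -> VV[3]=[0, 2, 0, 5], msg_vec=[0, 2, 0, 5]; VV[2]=max(VV[2],msg_vec) then VV[2][2]++ -> VV[2]=[0, 2, 2, 5]
Event 10: LOCAL 3: VV[3][3]++ -> VV[3]=[0, 2, 0, 6]
Event 2 stamp: [0, 1, 0, 0]
Event 3 stamp: [2, 0, 0, 0]
[0, 1, 0, 0] <= [2, 0, 0, 0]? False. Equal? False. Happens-before: False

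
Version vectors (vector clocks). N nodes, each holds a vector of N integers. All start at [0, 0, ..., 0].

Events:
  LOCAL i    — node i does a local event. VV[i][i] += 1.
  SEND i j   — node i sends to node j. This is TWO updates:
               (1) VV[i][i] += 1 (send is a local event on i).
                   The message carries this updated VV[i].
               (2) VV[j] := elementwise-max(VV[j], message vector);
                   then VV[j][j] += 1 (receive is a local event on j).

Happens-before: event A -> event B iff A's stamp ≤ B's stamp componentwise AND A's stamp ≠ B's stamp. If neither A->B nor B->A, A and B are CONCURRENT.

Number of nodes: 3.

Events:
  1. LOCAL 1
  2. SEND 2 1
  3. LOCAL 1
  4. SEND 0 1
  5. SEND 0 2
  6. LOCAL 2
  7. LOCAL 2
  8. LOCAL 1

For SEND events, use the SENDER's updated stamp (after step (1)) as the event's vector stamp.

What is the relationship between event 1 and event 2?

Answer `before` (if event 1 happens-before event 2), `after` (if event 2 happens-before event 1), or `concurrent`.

Initial: VV[0]=[0, 0, 0]
Initial: VV[1]=[0, 0, 0]
Initial: VV[2]=[0, 0, 0]
Event 1: LOCAL 1: VV[1][1]++ -> VV[1]=[0, 1, 0]
Event 2: SEND 2->1: VV[2][2]++ -> VV[2]=[0, 0, 1], msg_vec=[0, 0, 1]; VV[1]=max(VV[1],msg_vec) then VV[1][1]++ -> VV[1]=[0, 2, 1]
Event 3: LOCAL 1: VV[1][1]++ -> VV[1]=[0, 3, 1]
Event 4: SEND 0->1: VV[0][0]++ -> VV[0]=[1, 0, 0], msg_vec=[1, 0, 0]; VV[1]=max(VV[1],msg_vec) then VV[1][1]++ -> VV[1]=[1, 4, 1]
Event 5: SEND 0->2: VV[0][0]++ -> VV[0]=[2, 0, 0], msg_vec=[2, 0, 0]; VV[2]=max(VV[2],msg_vec) then VV[2][2]++ -> VV[2]=[2, 0, 2]
Event 6: LOCAL 2: VV[2][2]++ -> VV[2]=[2, 0, 3]
Event 7: LOCAL 2: VV[2][2]++ -> VV[2]=[2, 0, 4]
Event 8: LOCAL 1: VV[1][1]++ -> VV[1]=[1, 5, 1]
Event 1 stamp: [0, 1, 0]
Event 2 stamp: [0, 0, 1]
[0, 1, 0] <= [0, 0, 1]? False
[0, 0, 1] <= [0, 1, 0]? False
Relation: concurrent

Answer: concurrent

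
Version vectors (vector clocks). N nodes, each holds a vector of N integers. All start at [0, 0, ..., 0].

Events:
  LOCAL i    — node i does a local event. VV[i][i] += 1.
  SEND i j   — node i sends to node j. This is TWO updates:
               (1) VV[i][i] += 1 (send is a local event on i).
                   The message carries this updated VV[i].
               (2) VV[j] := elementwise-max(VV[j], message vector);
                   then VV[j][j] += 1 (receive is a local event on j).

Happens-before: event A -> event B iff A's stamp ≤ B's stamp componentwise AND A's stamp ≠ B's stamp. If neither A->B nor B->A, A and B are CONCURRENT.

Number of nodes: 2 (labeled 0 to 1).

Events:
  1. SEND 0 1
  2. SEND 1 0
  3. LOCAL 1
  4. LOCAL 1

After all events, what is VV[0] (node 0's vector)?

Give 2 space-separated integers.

Answer: 2 2

Derivation:
Initial: VV[0]=[0, 0]
Initial: VV[1]=[0, 0]
Event 1: SEND 0->1: VV[0][0]++ -> VV[0]=[1, 0], msg_vec=[1, 0]; VV[1]=max(VV[1],msg_vec) then VV[1][1]++ -> VV[1]=[1, 1]
Event 2: SEND 1->0: VV[1][1]++ -> VV[1]=[1, 2], msg_vec=[1, 2]; VV[0]=max(VV[0],msg_vec) then VV[0][0]++ -> VV[0]=[2, 2]
Event 3: LOCAL 1: VV[1][1]++ -> VV[1]=[1, 3]
Event 4: LOCAL 1: VV[1][1]++ -> VV[1]=[1, 4]
Final vectors: VV[0]=[2, 2]; VV[1]=[1, 4]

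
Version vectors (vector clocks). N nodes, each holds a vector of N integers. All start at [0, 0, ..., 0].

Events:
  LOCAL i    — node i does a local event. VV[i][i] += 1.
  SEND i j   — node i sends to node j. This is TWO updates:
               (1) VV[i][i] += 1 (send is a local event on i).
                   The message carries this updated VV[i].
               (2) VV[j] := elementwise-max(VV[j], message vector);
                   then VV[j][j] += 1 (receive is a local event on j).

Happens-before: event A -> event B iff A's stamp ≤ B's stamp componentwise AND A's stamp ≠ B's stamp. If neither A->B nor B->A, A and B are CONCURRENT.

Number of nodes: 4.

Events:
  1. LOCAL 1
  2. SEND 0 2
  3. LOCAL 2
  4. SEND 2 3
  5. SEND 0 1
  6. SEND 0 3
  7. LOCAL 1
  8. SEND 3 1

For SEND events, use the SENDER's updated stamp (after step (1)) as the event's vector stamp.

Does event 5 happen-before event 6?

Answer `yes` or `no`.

Answer: yes

Derivation:
Initial: VV[0]=[0, 0, 0, 0]
Initial: VV[1]=[0, 0, 0, 0]
Initial: VV[2]=[0, 0, 0, 0]
Initial: VV[3]=[0, 0, 0, 0]
Event 1: LOCAL 1: VV[1][1]++ -> VV[1]=[0, 1, 0, 0]
Event 2: SEND 0->2: VV[0][0]++ -> VV[0]=[1, 0, 0, 0], msg_vec=[1, 0, 0, 0]; VV[2]=max(VV[2],msg_vec) then VV[2][2]++ -> VV[2]=[1, 0, 1, 0]
Event 3: LOCAL 2: VV[2][2]++ -> VV[2]=[1, 0, 2, 0]
Event 4: SEND 2->3: VV[2][2]++ -> VV[2]=[1, 0, 3, 0], msg_vec=[1, 0, 3, 0]; VV[3]=max(VV[3],msg_vec) then VV[3][3]++ -> VV[3]=[1, 0, 3, 1]
Event 5: SEND 0->1: VV[0][0]++ -> VV[0]=[2, 0, 0, 0], msg_vec=[2, 0, 0, 0]; VV[1]=max(VV[1],msg_vec) then VV[1][1]++ -> VV[1]=[2, 2, 0, 0]
Event 6: SEND 0->3: VV[0][0]++ -> VV[0]=[3, 0, 0, 0], msg_vec=[3, 0, 0, 0]; VV[3]=max(VV[3],msg_vec) then VV[3][3]++ -> VV[3]=[3, 0, 3, 2]
Event 7: LOCAL 1: VV[1][1]++ -> VV[1]=[2, 3, 0, 0]
Event 8: SEND 3->1: VV[3][3]++ -> VV[3]=[3, 0, 3, 3], msg_vec=[3, 0, 3, 3]; VV[1]=max(VV[1],msg_vec) then VV[1][1]++ -> VV[1]=[3, 4, 3, 3]
Event 5 stamp: [2, 0, 0, 0]
Event 6 stamp: [3, 0, 0, 0]
[2, 0, 0, 0] <= [3, 0, 0, 0]? True. Equal? False. Happens-before: True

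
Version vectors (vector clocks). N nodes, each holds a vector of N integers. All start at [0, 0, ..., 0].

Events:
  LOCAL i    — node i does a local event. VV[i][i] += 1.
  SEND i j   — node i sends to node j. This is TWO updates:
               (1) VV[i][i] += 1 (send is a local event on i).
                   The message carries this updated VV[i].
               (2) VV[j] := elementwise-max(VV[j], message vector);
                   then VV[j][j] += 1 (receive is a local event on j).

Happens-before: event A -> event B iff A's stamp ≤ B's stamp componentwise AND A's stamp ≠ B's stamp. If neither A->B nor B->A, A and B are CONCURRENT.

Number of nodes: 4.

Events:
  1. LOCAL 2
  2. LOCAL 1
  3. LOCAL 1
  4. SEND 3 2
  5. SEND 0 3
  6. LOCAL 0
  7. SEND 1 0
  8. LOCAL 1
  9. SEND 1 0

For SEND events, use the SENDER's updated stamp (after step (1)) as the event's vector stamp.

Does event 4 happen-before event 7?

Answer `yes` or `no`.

Initial: VV[0]=[0, 0, 0, 0]
Initial: VV[1]=[0, 0, 0, 0]
Initial: VV[2]=[0, 0, 0, 0]
Initial: VV[3]=[0, 0, 0, 0]
Event 1: LOCAL 2: VV[2][2]++ -> VV[2]=[0, 0, 1, 0]
Event 2: LOCAL 1: VV[1][1]++ -> VV[1]=[0, 1, 0, 0]
Event 3: LOCAL 1: VV[1][1]++ -> VV[1]=[0, 2, 0, 0]
Event 4: SEND 3->2: VV[3][3]++ -> VV[3]=[0, 0, 0, 1], msg_vec=[0, 0, 0, 1]; VV[2]=max(VV[2],msg_vec) then VV[2][2]++ -> VV[2]=[0, 0, 2, 1]
Event 5: SEND 0->3: VV[0][0]++ -> VV[0]=[1, 0, 0, 0], msg_vec=[1, 0, 0, 0]; VV[3]=max(VV[3],msg_vec) then VV[3][3]++ -> VV[3]=[1, 0, 0, 2]
Event 6: LOCAL 0: VV[0][0]++ -> VV[0]=[2, 0, 0, 0]
Event 7: SEND 1->0: VV[1][1]++ -> VV[1]=[0, 3, 0, 0], msg_vec=[0, 3, 0, 0]; VV[0]=max(VV[0],msg_vec) then VV[0][0]++ -> VV[0]=[3, 3, 0, 0]
Event 8: LOCAL 1: VV[1][1]++ -> VV[1]=[0, 4, 0, 0]
Event 9: SEND 1->0: VV[1][1]++ -> VV[1]=[0, 5, 0, 0], msg_vec=[0, 5, 0, 0]; VV[0]=max(VV[0],msg_vec) then VV[0][0]++ -> VV[0]=[4, 5, 0, 0]
Event 4 stamp: [0, 0, 0, 1]
Event 7 stamp: [0, 3, 0, 0]
[0, 0, 0, 1] <= [0, 3, 0, 0]? False. Equal? False. Happens-before: False

Answer: no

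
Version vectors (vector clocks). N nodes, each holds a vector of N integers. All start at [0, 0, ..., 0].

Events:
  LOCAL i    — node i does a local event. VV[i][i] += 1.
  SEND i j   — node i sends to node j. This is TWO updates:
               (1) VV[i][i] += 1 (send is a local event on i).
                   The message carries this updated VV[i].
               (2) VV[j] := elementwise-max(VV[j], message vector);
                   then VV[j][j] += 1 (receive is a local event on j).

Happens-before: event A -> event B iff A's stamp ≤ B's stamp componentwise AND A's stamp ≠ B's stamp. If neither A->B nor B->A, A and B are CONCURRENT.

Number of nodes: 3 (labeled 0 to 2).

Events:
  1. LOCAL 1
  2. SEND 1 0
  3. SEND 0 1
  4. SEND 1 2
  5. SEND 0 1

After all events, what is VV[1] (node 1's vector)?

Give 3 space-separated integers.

Initial: VV[0]=[0, 0, 0]
Initial: VV[1]=[0, 0, 0]
Initial: VV[2]=[0, 0, 0]
Event 1: LOCAL 1: VV[1][1]++ -> VV[1]=[0, 1, 0]
Event 2: SEND 1->0: VV[1][1]++ -> VV[1]=[0, 2, 0], msg_vec=[0, 2, 0]; VV[0]=max(VV[0],msg_vec) then VV[0][0]++ -> VV[0]=[1, 2, 0]
Event 3: SEND 0->1: VV[0][0]++ -> VV[0]=[2, 2, 0], msg_vec=[2, 2, 0]; VV[1]=max(VV[1],msg_vec) then VV[1][1]++ -> VV[1]=[2, 3, 0]
Event 4: SEND 1->2: VV[1][1]++ -> VV[1]=[2, 4, 0], msg_vec=[2, 4, 0]; VV[2]=max(VV[2],msg_vec) then VV[2][2]++ -> VV[2]=[2, 4, 1]
Event 5: SEND 0->1: VV[0][0]++ -> VV[0]=[3, 2, 0], msg_vec=[3, 2, 0]; VV[1]=max(VV[1],msg_vec) then VV[1][1]++ -> VV[1]=[3, 5, 0]
Final vectors: VV[0]=[3, 2, 0]; VV[1]=[3, 5, 0]; VV[2]=[2, 4, 1]

Answer: 3 5 0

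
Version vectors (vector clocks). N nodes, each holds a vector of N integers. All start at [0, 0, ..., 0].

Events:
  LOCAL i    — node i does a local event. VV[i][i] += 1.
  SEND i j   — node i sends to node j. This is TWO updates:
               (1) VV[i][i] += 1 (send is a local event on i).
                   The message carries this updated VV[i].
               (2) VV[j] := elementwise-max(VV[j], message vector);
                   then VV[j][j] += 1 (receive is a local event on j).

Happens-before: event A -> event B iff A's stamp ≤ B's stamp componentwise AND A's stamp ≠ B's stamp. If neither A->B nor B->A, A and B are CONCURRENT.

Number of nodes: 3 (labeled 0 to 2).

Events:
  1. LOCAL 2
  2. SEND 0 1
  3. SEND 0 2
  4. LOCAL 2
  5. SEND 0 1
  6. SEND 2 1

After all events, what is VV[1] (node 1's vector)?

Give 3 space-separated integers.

Initial: VV[0]=[0, 0, 0]
Initial: VV[1]=[0, 0, 0]
Initial: VV[2]=[0, 0, 0]
Event 1: LOCAL 2: VV[2][2]++ -> VV[2]=[0, 0, 1]
Event 2: SEND 0->1: VV[0][0]++ -> VV[0]=[1, 0, 0], msg_vec=[1, 0, 0]; VV[1]=max(VV[1],msg_vec) then VV[1][1]++ -> VV[1]=[1, 1, 0]
Event 3: SEND 0->2: VV[0][0]++ -> VV[0]=[2, 0, 0], msg_vec=[2, 0, 0]; VV[2]=max(VV[2],msg_vec) then VV[2][2]++ -> VV[2]=[2, 0, 2]
Event 4: LOCAL 2: VV[2][2]++ -> VV[2]=[2, 0, 3]
Event 5: SEND 0->1: VV[0][0]++ -> VV[0]=[3, 0, 0], msg_vec=[3, 0, 0]; VV[1]=max(VV[1],msg_vec) then VV[1][1]++ -> VV[1]=[3, 2, 0]
Event 6: SEND 2->1: VV[2][2]++ -> VV[2]=[2, 0, 4], msg_vec=[2, 0, 4]; VV[1]=max(VV[1],msg_vec) then VV[1][1]++ -> VV[1]=[3, 3, 4]
Final vectors: VV[0]=[3, 0, 0]; VV[1]=[3, 3, 4]; VV[2]=[2, 0, 4]

Answer: 3 3 4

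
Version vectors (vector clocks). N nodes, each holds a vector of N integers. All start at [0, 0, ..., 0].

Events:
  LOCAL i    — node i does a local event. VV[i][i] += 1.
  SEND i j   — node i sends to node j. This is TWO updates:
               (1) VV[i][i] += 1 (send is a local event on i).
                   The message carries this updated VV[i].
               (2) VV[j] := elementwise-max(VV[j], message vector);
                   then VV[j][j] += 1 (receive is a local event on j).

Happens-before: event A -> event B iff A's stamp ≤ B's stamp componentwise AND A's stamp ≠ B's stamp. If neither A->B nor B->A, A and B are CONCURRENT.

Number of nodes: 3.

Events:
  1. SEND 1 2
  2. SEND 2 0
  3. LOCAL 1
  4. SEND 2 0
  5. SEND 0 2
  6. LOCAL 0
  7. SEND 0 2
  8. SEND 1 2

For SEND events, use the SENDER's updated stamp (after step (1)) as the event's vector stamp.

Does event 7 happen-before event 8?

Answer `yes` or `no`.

Answer: no

Derivation:
Initial: VV[0]=[0, 0, 0]
Initial: VV[1]=[0, 0, 0]
Initial: VV[2]=[0, 0, 0]
Event 1: SEND 1->2: VV[1][1]++ -> VV[1]=[0, 1, 0], msg_vec=[0, 1, 0]; VV[2]=max(VV[2],msg_vec) then VV[2][2]++ -> VV[2]=[0, 1, 1]
Event 2: SEND 2->0: VV[2][2]++ -> VV[2]=[0, 1, 2], msg_vec=[0, 1, 2]; VV[0]=max(VV[0],msg_vec) then VV[0][0]++ -> VV[0]=[1, 1, 2]
Event 3: LOCAL 1: VV[1][1]++ -> VV[1]=[0, 2, 0]
Event 4: SEND 2->0: VV[2][2]++ -> VV[2]=[0, 1, 3], msg_vec=[0, 1, 3]; VV[0]=max(VV[0],msg_vec) then VV[0][0]++ -> VV[0]=[2, 1, 3]
Event 5: SEND 0->2: VV[0][0]++ -> VV[0]=[3, 1, 3], msg_vec=[3, 1, 3]; VV[2]=max(VV[2],msg_vec) then VV[2][2]++ -> VV[2]=[3, 1, 4]
Event 6: LOCAL 0: VV[0][0]++ -> VV[0]=[4, 1, 3]
Event 7: SEND 0->2: VV[0][0]++ -> VV[0]=[5, 1, 3], msg_vec=[5, 1, 3]; VV[2]=max(VV[2],msg_vec) then VV[2][2]++ -> VV[2]=[5, 1, 5]
Event 8: SEND 1->2: VV[1][1]++ -> VV[1]=[0, 3, 0], msg_vec=[0, 3, 0]; VV[2]=max(VV[2],msg_vec) then VV[2][2]++ -> VV[2]=[5, 3, 6]
Event 7 stamp: [5, 1, 3]
Event 8 stamp: [0, 3, 0]
[5, 1, 3] <= [0, 3, 0]? False. Equal? False. Happens-before: False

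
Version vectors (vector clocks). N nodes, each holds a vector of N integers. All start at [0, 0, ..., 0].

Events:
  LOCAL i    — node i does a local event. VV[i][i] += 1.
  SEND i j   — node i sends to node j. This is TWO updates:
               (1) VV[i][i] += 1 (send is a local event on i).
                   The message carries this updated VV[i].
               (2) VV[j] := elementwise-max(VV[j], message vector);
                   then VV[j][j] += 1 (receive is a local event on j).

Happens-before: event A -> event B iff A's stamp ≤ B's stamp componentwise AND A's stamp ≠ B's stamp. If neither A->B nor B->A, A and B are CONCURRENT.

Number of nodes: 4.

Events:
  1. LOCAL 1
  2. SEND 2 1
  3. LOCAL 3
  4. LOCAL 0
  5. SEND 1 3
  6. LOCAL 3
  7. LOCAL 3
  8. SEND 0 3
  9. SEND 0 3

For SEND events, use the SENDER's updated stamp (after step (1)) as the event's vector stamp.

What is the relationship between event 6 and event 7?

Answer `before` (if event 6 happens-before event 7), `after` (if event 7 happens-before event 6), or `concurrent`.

Initial: VV[0]=[0, 0, 0, 0]
Initial: VV[1]=[0, 0, 0, 0]
Initial: VV[2]=[0, 0, 0, 0]
Initial: VV[3]=[0, 0, 0, 0]
Event 1: LOCAL 1: VV[1][1]++ -> VV[1]=[0, 1, 0, 0]
Event 2: SEND 2->1: VV[2][2]++ -> VV[2]=[0, 0, 1, 0], msg_vec=[0, 0, 1, 0]; VV[1]=max(VV[1],msg_vec) then VV[1][1]++ -> VV[1]=[0, 2, 1, 0]
Event 3: LOCAL 3: VV[3][3]++ -> VV[3]=[0, 0, 0, 1]
Event 4: LOCAL 0: VV[0][0]++ -> VV[0]=[1, 0, 0, 0]
Event 5: SEND 1->3: VV[1][1]++ -> VV[1]=[0, 3, 1, 0], msg_vec=[0, 3, 1, 0]; VV[3]=max(VV[3],msg_vec) then VV[3][3]++ -> VV[3]=[0, 3, 1, 2]
Event 6: LOCAL 3: VV[3][3]++ -> VV[3]=[0, 3, 1, 3]
Event 7: LOCAL 3: VV[3][3]++ -> VV[3]=[0, 3, 1, 4]
Event 8: SEND 0->3: VV[0][0]++ -> VV[0]=[2, 0, 0, 0], msg_vec=[2, 0, 0, 0]; VV[3]=max(VV[3],msg_vec) then VV[3][3]++ -> VV[3]=[2, 3, 1, 5]
Event 9: SEND 0->3: VV[0][0]++ -> VV[0]=[3, 0, 0, 0], msg_vec=[3, 0, 0, 0]; VV[3]=max(VV[3],msg_vec) then VV[3][3]++ -> VV[3]=[3, 3, 1, 6]
Event 6 stamp: [0, 3, 1, 3]
Event 7 stamp: [0, 3, 1, 4]
[0, 3, 1, 3] <= [0, 3, 1, 4]? True
[0, 3, 1, 4] <= [0, 3, 1, 3]? False
Relation: before

Answer: before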